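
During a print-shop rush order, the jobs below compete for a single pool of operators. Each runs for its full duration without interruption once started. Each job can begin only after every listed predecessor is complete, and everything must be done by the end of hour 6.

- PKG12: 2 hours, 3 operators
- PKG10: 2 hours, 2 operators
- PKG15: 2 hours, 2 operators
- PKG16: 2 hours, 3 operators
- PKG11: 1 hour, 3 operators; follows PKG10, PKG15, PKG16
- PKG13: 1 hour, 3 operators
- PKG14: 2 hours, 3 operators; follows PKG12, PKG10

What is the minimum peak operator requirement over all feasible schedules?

Early-start (PKG12@1, PKG10@1, PKG15@1, PKG16@1, PKG11@3, PKG13@1, PKG14@3) gives peak 13: h1:13  h2:10  h3:6  h4:3  h5:0  h6:0.
Shift PKG15→3, PKG16→3, PKG11→5, PKG13→6, PKG14→5.
Schedule PKG12@1, PKG10@1, PKG15@3, PKG16@3, PKG11@5, PKG13@6, PKG14@5: h1:5  h2:5  h3:5  h4:5  h5:6  h6:6 — peak 6.
Total operator-hours = 32 over 6 hours ⇒ peak ≥ ⌈32/6⌉ = 6, so 6 is optimal.

6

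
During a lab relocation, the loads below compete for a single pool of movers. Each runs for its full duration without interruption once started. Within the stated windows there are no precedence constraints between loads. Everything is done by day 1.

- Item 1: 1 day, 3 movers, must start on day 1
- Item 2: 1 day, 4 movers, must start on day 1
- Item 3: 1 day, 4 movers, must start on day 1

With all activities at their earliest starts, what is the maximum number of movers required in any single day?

Early-start schedule: Item 1@1, Item 2@1, Item 3@1.
Load per day: day 1: 11.
Peak is 11.

11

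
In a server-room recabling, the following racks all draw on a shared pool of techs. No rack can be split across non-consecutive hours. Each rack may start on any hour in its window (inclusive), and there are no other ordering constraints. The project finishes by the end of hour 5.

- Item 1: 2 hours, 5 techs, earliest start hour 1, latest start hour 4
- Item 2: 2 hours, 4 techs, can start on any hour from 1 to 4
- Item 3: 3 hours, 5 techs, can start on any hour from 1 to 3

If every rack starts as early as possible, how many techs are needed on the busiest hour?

Early-start schedule: Item 1@1, Item 2@1, Item 3@1.
Load per hour: hour 1: 14, hour 2: 14, hour 3: 5, hour 4: 0, hour 5: 0.
Peak is 14.

14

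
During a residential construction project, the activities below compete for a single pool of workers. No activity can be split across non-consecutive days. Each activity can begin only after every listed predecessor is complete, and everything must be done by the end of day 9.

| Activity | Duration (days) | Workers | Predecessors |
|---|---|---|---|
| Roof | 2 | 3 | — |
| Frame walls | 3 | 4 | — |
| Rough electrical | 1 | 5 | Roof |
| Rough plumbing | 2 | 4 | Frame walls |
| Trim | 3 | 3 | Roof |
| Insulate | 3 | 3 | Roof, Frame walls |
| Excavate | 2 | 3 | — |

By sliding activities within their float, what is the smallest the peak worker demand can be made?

Early-start (Roof@1, Frame walls@1, Rough electrical@3, Rough plumbing@4, Trim@3, Insulate@4, Excavate@1) gives peak 12: d1:10  d2:10  d3:12  d4:10  d5:10  d6:3  d7:0  d8:0  d9:0.
Shift Rough electrical→4, Rough plumbing→5, Trim→5, Insulate→7, Excavate→8.
Schedule Roof@1, Frame walls@1, Rough electrical@4, Rough plumbing@5, Trim@5, Insulate@7, Excavate@8: d1:7  d2:7  d3:4  d4:5  d5:7  d6:7  d7:6  d8:6  d9:6 — peak 7.
Total worker-days = 55 over 9 days ⇒ peak ≥ ⌈55/9⌉ = 7, so 7 is optimal.

7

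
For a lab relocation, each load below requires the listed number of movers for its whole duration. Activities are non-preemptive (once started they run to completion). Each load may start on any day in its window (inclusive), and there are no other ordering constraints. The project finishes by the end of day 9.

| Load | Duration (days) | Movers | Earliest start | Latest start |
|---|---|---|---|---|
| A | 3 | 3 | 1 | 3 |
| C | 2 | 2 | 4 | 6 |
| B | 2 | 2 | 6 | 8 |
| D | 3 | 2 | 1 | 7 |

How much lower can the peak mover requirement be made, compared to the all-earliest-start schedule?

1

Early-start peak: d1:5  d2:5  d3:5  d4:2  d5:2  d6:2  d7:2  d8:0  d9:0 ⇒ 5.
Leveled (A@1, C@4, B@6, D@4): d1:3  d2:3  d3:3  d4:4  d5:4  d6:4  d7:2  d8:0  d9:0 ⇒ 4.
Reduction 5 − 4 = 1.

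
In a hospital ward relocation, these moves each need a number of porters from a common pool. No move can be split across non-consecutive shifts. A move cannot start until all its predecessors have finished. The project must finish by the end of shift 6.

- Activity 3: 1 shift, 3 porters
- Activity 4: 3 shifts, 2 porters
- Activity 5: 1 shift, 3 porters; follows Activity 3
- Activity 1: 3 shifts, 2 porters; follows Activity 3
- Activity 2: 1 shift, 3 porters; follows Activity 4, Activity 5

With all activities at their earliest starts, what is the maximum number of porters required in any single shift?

7

Early-start schedule: Activity 3@1, Activity 4@1, Activity 5@2, Activity 1@2, Activity 2@4.
Load per shift: shift 1: 5, shift 2: 7, shift 3: 4, shift 4: 5, shift 5: 0, shift 6: 0.
Peak is 7.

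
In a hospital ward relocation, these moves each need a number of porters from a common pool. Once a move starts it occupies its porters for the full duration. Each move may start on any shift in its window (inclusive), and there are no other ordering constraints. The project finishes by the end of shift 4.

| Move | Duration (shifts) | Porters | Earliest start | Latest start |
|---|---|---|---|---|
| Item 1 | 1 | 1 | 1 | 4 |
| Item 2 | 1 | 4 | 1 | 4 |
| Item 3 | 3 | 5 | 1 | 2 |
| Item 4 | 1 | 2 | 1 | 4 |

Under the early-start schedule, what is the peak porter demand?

Early-start schedule: Item 1@1, Item 2@1, Item 3@1, Item 4@1.
Load per shift: shift 1: 12, shift 2: 5, shift 3: 5, shift 4: 0.
Peak is 12.

12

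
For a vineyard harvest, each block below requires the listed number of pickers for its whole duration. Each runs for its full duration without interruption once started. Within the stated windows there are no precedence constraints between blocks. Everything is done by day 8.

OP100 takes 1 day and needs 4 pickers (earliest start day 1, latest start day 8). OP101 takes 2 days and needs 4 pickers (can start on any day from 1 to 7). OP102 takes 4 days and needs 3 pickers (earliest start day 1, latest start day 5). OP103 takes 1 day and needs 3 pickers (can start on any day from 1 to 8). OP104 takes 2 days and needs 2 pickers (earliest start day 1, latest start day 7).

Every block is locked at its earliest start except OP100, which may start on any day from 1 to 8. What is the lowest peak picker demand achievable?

12

OP100@1: d1:16  d2:9  d3:3  d4:3  d5:0  d6:0  d7:0  d8:0 → peak 16
OP100@2: d1:12  d2:13  d3:3  d4:3  d5:0  d6:0  d7:0  d8:0 → peak 13
OP100@3: d1:12  d2:9  d3:7  d4:3  d5:0  d6:0  d7:0  d8:0 → peak 12
OP100@4: d1:12  d2:9  d3:3  d4:7  d5:0  d6:0  d7:0  d8:0 → peak 12
OP100@5: d1:12  d2:9  d3:3  d4:3  d5:4  d6:0  d7:0  d8:0 → peak 12
OP100@6: d1:12  d2:9  d3:3  d4:3  d5:0  d6:4  d7:0  d8:0 → peak 12
OP100@7: d1:12  d2:9  d3:3  d4:3  d5:0  d6:0  d7:4  d8:0 → peak 12
OP100@8: d1:12  d2:9  d3:3  d4:3  d5:0  d6:0  d7:0  d8:4 → peak 12
Best is OP100@3, peak 12.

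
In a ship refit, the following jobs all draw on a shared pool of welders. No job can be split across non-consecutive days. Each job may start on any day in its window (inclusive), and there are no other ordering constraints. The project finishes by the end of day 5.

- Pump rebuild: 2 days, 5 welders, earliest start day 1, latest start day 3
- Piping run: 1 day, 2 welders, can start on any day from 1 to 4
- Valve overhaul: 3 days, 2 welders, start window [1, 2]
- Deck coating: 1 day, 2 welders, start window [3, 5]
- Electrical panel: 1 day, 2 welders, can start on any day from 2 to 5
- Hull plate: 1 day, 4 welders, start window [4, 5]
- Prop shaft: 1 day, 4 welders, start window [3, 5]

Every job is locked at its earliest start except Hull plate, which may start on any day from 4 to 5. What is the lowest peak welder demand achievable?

Hull plate@4: d1:9  d2:9  d3:8  d4:4  d5:0 → peak 9
Hull plate@5: d1:9  d2:9  d3:8  d4:0  d5:4 → peak 9
Best is Hull plate@4, peak 9.

9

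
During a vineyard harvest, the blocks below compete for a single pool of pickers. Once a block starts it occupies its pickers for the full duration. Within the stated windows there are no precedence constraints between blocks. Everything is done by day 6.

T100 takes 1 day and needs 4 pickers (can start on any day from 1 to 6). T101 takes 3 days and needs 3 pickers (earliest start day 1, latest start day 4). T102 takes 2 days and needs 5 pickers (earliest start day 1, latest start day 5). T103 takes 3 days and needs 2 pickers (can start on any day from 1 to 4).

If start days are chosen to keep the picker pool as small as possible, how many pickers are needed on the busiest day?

Early-start (T100@1, T101@1, T102@1, T103@1) gives peak 14: d1:14  d2:10  d3:5  d4:0  d5:0  d6:0.
Shift T101→2, T102→5, T103→2.
Schedule T100@1, T101@2, T102@5, T103@2: d1:4  d2:5  d3:5  d4:5  d5:5  d6:5 — peak 5.
Total picker-days = 29 over 6 days ⇒ peak ≥ ⌈29/6⌉ = 5, so 5 is optimal.

5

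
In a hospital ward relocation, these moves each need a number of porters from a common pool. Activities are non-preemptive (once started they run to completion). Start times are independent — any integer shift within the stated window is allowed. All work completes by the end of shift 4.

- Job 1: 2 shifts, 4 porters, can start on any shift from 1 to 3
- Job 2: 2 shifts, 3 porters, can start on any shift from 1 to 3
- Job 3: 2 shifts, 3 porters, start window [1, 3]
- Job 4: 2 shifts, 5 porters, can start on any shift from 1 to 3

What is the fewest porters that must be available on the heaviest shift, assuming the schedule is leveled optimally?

Early-start (Job 1@1, Job 2@1, Job 3@1, Job 4@1) gives peak 15: s1:15  s2:15  s3:0  s4:0.
Shift Job 3→3, Job 4→3.
Schedule Job 1@1, Job 2@1, Job 3@3, Job 4@3: s1:7  s2:7  s3:8  s4:8 — peak 8.
Total porter-shifts = 30 over 4 shifts ⇒ peak ≥ ⌈30/4⌉ = 8, so 8 is optimal.

8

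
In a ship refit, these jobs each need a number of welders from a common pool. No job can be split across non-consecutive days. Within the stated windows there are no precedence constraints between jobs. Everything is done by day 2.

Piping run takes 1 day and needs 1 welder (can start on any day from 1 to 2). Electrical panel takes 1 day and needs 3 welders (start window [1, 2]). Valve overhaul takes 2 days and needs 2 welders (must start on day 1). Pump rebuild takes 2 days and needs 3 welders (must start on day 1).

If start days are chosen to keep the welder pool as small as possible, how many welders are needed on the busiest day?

Early-start (Piping run@1, Electrical panel@1, Valve overhaul@1, Pump rebuild@1) gives peak 9: d1:9  d2:5.
Shift Electrical panel→2.
Schedule Piping run@1, Electrical panel@2, Valve overhaul@1, Pump rebuild@1: d1:6  d2:8 — peak 8.
No arrangement of the 4 feasible schedules does better.

8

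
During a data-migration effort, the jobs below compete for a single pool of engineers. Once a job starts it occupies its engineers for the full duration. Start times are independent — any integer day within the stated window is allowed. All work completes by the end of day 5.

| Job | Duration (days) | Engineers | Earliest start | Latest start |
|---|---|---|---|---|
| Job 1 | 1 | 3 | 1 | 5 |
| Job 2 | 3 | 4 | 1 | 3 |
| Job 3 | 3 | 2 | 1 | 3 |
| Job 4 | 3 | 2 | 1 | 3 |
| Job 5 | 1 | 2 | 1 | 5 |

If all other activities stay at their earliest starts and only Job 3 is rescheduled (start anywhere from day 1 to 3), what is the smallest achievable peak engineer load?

11

Job 3@1: d1:13  d2:8  d3:8  d4:0  d5:0 → peak 13
Job 3@2: d1:11  d2:8  d3:8  d4:2  d5:0 → peak 11
Job 3@3: d1:11  d2:6  d3:8  d4:2  d5:2 → peak 11
Best is Job 3@2, peak 11.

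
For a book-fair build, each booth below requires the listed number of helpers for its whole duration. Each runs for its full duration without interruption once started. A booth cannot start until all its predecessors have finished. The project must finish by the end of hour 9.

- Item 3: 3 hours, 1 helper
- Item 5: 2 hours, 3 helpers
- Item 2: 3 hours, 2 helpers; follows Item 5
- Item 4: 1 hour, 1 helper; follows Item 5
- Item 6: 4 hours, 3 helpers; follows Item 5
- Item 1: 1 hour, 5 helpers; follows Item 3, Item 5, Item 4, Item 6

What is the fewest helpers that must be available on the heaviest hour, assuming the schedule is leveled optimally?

5

Early-start (Item 3@1, Item 5@1, Item 2@3, Item 4@3, Item 6@3, Item 1@7) gives peak 7: h1:4  h2:4  h3:7  h4:5  h5:5  h6:3  h7:5  h8:0  h9:0.
Shift Item 6→4, Item 1→8.
Schedule Item 3@1, Item 5@1, Item 2@3, Item 4@3, Item 6@4, Item 1@8: h1:4  h2:4  h3:4  h4:5  h5:5  h6:3  h7:3  h8:5  h9:0 — peak 5.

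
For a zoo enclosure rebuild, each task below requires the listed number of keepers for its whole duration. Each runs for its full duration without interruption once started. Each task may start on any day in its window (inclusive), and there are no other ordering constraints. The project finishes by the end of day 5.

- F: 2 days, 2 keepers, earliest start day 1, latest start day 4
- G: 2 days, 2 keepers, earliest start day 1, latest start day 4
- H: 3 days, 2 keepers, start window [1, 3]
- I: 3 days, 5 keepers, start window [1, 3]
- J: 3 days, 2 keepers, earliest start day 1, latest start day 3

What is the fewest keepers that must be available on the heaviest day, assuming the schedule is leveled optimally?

9

Early-start (F@1, G@1, H@1, I@1, J@1) gives peak 13: d1:13  d2:13  d3:9  d4:0  d5:0.
Shift I→3.
Schedule F@1, G@1, H@1, I@3, J@1: d1:8  d2:8  d3:9  d4:5  d5:5 — peak 9.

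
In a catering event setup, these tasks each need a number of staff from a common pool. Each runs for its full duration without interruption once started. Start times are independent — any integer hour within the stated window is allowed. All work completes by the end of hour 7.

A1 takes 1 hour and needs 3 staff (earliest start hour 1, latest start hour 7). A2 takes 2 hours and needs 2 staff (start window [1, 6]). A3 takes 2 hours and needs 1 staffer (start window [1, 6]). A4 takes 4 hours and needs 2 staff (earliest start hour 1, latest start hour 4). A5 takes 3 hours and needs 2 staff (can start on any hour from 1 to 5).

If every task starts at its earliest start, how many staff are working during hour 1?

At early start, hour 1 has: A1, A2, A3, A4, A5.
Demand: 3 + 2 + 1 + 2 + 2 = 10.

10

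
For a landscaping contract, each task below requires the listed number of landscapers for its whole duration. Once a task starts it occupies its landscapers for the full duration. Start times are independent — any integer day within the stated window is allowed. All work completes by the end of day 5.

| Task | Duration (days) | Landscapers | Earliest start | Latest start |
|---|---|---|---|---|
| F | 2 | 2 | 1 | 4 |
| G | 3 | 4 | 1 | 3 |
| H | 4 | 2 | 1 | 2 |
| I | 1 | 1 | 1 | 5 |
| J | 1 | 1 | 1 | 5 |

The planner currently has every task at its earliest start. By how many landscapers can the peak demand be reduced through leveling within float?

4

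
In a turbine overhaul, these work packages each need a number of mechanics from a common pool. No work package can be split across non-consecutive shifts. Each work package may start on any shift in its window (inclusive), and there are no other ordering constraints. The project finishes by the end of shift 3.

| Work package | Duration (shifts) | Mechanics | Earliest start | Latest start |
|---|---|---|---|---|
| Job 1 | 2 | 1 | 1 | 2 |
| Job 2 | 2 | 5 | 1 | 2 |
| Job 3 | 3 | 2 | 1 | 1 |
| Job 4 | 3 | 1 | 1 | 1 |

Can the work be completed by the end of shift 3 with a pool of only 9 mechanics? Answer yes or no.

yes

Schedule Job 1@1, Job 2@1, Job 3@1, Job 4@1: s1:9  s2:9  s3:3 — peak 9 ≤ 9.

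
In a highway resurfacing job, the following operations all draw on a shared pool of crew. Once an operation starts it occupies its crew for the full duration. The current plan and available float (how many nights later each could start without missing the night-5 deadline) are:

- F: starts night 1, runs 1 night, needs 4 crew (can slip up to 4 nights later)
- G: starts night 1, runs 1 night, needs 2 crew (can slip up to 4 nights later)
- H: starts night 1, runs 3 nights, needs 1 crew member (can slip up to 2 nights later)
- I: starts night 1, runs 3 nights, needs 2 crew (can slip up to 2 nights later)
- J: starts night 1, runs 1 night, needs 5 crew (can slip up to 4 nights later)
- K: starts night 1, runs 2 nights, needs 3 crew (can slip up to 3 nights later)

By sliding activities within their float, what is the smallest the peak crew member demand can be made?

Early-start (F@1, G@1, H@1, I@1, J@1, K@1) gives peak 17: n1:17  n2:6  n3:3  n4:0  n5:0.
Shift H→2, I→2, J→5, K→2.
Schedule F@1, G@1, H@2, I@2, J@5, K@2: n1:6  n2:6  n3:6  n4:3  n5:5 — peak 6.
Total crew member-nights = 26 over 5 nights ⇒ peak ≥ ⌈26/5⌉ = 6, so 6 is optimal.

6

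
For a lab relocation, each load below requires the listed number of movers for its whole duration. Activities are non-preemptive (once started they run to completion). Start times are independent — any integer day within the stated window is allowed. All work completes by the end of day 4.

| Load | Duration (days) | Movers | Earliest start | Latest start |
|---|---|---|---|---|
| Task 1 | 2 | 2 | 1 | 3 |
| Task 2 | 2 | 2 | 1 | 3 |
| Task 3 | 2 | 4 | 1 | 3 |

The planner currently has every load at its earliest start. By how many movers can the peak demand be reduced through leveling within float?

Early-start peak: d1:8  d2:8  d3:0  d4:0 ⇒ 8.
Leveled (Task 1@1, Task 2@1, Task 3@3): d1:4  d2:4  d3:4  d4:4 ⇒ 4.
Reduction 8 − 4 = 4.

4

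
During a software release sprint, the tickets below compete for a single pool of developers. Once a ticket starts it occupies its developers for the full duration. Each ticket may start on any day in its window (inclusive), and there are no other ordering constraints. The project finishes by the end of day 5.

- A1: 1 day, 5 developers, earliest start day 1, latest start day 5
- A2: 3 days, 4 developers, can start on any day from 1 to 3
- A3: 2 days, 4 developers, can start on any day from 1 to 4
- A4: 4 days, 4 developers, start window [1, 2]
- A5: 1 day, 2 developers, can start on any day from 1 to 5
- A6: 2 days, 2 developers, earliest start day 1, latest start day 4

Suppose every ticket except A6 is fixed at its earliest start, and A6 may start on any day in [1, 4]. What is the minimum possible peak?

19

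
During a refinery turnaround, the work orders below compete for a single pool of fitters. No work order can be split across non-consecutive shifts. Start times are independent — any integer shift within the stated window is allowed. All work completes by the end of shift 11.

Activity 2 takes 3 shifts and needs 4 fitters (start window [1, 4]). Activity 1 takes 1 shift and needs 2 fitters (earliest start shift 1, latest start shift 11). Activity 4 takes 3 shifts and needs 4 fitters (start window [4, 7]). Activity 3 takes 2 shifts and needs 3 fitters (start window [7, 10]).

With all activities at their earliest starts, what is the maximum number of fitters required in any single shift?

6

Early-start schedule: Activity 2@1, Activity 1@1, Activity 4@4, Activity 3@7.
Load per shift: shift 1: 6, shift 2: 4, shift 3: 4, shift 4: 4, shift 5: 4, shift 6: 4, shift 7: 3, shift 8: 3, shift 9: 0, shift 10: 0, shift 11: 0.
Peak is 6.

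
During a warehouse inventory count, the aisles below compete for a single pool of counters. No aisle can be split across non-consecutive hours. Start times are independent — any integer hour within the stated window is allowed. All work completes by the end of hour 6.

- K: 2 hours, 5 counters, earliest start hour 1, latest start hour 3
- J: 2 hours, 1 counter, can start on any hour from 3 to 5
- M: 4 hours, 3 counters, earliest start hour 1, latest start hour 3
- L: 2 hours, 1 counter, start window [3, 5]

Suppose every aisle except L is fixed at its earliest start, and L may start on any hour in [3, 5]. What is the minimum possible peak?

8

L@3: h1:8  h2:8  h3:5  h4:5  h5:0  h6:0 → peak 8
L@4: h1:8  h2:8  h3:4  h4:5  h5:1  h6:0 → peak 8
L@5: h1:8  h2:8  h3:4  h4:4  h5:1  h6:1 → peak 8
Best is L@3, peak 8.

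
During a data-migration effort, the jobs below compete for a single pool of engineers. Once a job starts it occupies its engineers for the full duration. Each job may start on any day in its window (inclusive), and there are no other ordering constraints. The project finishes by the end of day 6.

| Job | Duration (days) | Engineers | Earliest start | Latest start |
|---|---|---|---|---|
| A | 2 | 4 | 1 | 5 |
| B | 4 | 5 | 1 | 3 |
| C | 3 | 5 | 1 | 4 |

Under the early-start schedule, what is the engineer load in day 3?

10

At early start, day 3 has: B, C.
Demand: 5 + 5 = 10.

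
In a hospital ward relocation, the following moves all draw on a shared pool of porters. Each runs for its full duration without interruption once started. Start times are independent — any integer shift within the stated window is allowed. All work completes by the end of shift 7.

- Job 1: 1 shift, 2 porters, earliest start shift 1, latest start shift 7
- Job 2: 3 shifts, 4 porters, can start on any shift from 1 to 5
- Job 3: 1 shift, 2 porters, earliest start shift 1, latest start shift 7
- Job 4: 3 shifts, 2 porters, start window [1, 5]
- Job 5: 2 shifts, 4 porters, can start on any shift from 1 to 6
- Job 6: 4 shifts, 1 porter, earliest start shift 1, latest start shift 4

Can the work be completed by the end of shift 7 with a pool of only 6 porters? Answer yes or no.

yes

Schedule Job 1@1, Job 2@1, Job 3@2, Job 4@3, Job 5@6, Job 6@4: s1:6  s2:6  s3:6  s4:3  s5:3  s6:5  s7:5 — peak 6 ≤ 6.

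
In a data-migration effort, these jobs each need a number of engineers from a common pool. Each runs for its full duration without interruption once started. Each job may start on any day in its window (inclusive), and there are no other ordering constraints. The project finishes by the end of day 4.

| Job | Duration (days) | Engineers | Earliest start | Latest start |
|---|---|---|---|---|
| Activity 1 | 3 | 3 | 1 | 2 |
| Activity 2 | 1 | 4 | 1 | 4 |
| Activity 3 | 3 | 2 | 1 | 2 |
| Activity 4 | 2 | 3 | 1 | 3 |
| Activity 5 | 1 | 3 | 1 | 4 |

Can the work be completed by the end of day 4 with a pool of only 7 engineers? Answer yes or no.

The minimum achievable peak is 8; 7 < 8, so no feasible schedule stays within the cap.

no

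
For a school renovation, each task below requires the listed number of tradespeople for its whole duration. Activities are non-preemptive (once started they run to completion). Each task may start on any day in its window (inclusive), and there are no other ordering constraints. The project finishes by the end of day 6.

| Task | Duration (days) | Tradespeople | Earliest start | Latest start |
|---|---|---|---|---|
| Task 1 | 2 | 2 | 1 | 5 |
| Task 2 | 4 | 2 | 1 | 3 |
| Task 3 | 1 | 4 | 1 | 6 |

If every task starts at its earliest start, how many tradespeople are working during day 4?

At early start, day 4 has: Task 2.
Demand: 2 = 2.

2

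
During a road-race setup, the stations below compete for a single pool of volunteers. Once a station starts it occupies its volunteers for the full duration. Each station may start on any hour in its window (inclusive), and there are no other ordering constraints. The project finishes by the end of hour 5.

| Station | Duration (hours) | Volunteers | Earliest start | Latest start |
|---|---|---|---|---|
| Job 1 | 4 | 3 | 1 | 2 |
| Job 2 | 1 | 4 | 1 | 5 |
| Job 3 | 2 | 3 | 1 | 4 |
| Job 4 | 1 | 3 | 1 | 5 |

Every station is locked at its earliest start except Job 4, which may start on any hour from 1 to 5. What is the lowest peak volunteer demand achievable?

10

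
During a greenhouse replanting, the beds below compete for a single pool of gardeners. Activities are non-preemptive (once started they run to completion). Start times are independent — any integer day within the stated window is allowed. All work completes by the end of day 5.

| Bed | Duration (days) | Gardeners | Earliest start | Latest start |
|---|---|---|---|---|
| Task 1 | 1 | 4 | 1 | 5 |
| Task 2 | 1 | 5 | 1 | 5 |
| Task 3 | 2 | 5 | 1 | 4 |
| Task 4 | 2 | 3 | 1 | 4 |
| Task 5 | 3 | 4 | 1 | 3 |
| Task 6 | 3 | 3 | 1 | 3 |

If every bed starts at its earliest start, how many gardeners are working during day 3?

At early start, day 3 has: Task 5, Task 6.
Demand: 4 + 3 = 7.

7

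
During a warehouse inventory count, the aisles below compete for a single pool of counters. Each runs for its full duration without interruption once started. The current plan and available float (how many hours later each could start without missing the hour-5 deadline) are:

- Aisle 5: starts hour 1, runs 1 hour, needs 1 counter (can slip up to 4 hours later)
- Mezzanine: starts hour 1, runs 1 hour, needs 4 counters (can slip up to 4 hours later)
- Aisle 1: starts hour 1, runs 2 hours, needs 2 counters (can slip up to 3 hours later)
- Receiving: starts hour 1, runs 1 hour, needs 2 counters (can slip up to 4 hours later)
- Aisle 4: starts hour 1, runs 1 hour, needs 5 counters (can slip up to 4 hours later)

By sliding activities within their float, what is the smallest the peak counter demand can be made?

Early-start (Aisle 5@1, Mezzanine@1, Aisle 1@1, Receiving@1, Aisle 4@1) gives peak 14: h1:14  h2:2  h3:0  h4:0  h5:0.
Shift Aisle 1→2, Receiving→2, Aisle 4→4.
Schedule Aisle 5@1, Mezzanine@1, Aisle 1@2, Receiving@2, Aisle 4@4: h1:5  h2:4  h3:2  h4:5  h5:0 — peak 5.

5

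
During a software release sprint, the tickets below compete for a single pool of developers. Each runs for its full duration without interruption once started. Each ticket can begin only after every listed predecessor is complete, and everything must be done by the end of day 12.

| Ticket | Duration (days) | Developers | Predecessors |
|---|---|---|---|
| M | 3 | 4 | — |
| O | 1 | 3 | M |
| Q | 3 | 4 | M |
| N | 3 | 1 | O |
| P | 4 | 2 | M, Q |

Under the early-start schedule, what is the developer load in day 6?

At early start, day 6 has: Q, N.
Demand: 4 + 1 = 5.

5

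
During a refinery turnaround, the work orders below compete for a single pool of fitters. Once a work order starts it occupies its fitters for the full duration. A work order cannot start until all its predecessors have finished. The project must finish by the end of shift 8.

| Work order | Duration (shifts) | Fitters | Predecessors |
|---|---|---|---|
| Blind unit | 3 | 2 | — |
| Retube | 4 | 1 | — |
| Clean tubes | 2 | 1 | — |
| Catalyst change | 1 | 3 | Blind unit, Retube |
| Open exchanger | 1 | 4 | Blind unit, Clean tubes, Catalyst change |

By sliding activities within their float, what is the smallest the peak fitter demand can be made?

4

Schedule Blind unit@1, Retube@1, Clean tubes@1, Catalyst change@5, Open exchanger@6: s1:4  s2:4  s3:3  s4:1  s5:3  s6:4  s7:0  s8:0 — peak 4.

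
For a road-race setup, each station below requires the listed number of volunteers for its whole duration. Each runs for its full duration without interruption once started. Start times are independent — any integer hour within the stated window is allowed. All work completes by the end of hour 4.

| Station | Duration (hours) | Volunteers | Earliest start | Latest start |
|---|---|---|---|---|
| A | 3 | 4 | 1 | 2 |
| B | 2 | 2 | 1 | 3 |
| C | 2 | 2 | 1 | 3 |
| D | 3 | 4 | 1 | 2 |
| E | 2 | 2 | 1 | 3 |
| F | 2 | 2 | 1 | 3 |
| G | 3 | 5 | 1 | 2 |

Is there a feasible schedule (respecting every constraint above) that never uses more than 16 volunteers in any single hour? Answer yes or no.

The minimum achievable peak is 17; 16 < 17, so no feasible schedule stays within the cap.

no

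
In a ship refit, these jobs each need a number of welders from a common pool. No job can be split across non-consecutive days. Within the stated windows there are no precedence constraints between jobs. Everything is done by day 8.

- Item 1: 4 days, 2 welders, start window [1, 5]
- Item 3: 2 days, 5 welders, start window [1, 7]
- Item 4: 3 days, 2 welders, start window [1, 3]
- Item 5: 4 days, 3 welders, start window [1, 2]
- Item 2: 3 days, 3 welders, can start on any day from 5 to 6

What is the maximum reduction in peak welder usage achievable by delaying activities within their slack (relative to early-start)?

Early-start peak: d1:12  d2:12  d3:7  d4:5  d5:3  d6:3  d7:3  d8:0 ⇒ 12.
Leveled (Item 1@1, Item 3@5, Item 4@1, Item 5@1, Item 2@5): d1:7  d2:7  d3:7  d4:5  d5:8  d6:8  d7:3  d8:0 ⇒ 8.
Reduction 12 − 8 = 4.

4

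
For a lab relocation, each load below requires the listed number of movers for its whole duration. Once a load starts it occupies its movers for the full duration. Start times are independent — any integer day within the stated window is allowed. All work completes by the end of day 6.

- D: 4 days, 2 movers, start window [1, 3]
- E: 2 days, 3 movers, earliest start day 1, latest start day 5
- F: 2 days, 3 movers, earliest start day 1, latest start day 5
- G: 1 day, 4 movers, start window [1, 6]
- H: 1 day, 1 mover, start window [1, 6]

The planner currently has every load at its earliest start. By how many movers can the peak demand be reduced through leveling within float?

8

Early-start peak: d1:13  d2:8  d3:2  d4:2  d5:0  d6:0 ⇒ 13.
Leveled (D@1, E@1, F@3, G@5, H@5): d1:5  d2:5  d3:5  d4:5  d5:5  d6:0 ⇒ 5.
Reduction 13 − 5 = 8.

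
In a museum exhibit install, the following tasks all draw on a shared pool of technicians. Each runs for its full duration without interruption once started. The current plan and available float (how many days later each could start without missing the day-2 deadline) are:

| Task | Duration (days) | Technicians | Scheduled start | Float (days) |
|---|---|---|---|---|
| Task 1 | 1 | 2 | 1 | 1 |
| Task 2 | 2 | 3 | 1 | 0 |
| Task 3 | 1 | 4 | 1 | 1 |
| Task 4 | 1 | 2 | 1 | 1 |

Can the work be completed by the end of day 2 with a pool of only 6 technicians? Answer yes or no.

no

Total technician-days = 14; over 2 days the average is 14/2 > 6, so some day must exceed 6.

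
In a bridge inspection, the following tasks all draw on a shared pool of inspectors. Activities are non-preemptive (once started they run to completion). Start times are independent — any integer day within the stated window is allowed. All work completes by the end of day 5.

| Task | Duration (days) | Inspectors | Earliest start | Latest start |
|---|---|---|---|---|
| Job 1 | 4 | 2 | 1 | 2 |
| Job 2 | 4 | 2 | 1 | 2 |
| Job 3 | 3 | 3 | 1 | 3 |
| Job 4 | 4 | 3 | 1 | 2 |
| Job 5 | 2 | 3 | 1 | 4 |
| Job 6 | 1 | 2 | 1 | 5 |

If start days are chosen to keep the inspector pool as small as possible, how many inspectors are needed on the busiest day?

10

Early-start (Job 1@1, Job 2@1, Job 3@1, Job 4@1, Job 5@1, Job 6@1) gives peak 15: d1:15  d2:13  d3:10  d4:7  d5:0.
Shift Job 5→4, Job 6→5.
Schedule Job 1@1, Job 2@1, Job 3@1, Job 4@1, Job 5@4, Job 6@5: d1:10  d2:10  d3:10  d4:10  d5:5 — peak 10.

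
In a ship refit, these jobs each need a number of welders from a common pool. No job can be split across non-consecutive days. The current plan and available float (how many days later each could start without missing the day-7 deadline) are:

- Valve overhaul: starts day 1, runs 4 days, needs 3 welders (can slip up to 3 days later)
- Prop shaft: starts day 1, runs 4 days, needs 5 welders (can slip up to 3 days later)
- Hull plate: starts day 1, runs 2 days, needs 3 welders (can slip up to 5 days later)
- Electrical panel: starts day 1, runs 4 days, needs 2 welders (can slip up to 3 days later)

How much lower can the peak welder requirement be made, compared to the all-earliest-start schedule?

Early-start peak: d1:13  d2:13  d3:10  d4:10  d5:0  d6:0  d7:0 ⇒ 13.
Leveled (Valve overhaul@1, Prop shaft@1, Hull plate@5, Electrical panel@1): d1:10  d2:10  d3:10  d4:10  d5:3  d6:3  d7:0 ⇒ 10.
Reduction 13 − 10 = 3.

3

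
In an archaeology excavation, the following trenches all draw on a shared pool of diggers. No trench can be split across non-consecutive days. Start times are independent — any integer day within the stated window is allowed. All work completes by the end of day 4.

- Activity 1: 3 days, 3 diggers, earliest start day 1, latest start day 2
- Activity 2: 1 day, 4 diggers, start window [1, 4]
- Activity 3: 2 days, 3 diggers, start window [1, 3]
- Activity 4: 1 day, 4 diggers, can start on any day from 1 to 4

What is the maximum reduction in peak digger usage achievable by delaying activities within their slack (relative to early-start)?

7

Early-start peak: d1:14  d2:6  d3:3  d4:0 ⇒ 14.
Leveled (Activity 1@1, Activity 2@1, Activity 3@2, Activity 4@4): d1:7  d2:6  d3:6  d4:4 ⇒ 7.
Reduction 14 − 7 = 7.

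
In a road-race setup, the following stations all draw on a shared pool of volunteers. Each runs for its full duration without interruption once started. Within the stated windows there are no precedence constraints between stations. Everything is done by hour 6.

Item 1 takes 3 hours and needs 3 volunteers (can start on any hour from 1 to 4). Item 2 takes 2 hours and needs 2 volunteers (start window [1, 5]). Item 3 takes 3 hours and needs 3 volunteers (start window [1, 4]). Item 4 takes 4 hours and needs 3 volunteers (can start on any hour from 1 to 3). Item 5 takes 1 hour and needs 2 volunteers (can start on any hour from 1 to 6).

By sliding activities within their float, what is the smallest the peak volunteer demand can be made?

7

Early-start (Item 1@1, Item 2@1, Item 3@1, Item 4@1, Item 5@1) gives peak 13: h1:13  h2:11  h3:9  h4:3  h5:0  h6:0.
Shift Item 3→4, Item 4→3.
Schedule Item 1@1, Item 2@1, Item 3@4, Item 4@3, Item 5@1: h1:7  h2:5  h3:6  h4:6  h5:6  h6:6 — peak 7.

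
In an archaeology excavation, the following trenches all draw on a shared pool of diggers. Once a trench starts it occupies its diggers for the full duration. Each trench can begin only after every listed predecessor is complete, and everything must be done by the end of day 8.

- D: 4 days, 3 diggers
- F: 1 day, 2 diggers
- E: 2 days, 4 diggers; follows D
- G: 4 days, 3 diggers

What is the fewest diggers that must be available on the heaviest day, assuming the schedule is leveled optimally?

Early-start (D@1, F@1, E@5, G@1) gives peak 8: d1:8  d2:6  d3:6  d4:6  d5:4  d6:4  d7:0  d8:0.
Shift E→6, G→2.
Schedule D@1, F@1, E@6, G@2: d1:5  d2:6  d3:6  d4:6  d5:3  d6:4  d7:4  d8:0 — peak 6.

6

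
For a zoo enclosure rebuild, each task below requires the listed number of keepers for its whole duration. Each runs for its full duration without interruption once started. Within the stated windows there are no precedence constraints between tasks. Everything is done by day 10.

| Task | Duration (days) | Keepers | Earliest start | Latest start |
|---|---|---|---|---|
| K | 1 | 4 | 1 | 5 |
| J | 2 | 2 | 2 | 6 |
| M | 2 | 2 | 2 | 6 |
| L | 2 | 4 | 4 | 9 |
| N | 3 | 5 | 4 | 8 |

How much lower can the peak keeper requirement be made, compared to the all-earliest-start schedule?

Early-start peak: d1:4  d2:4  d3:4  d4:9  d5:9  d6:5  d7:0  d8:0  d9:0  d10:0 ⇒ 9.
Leveled (K@1, J@2, M@2, L@4, N@6): d1:4  d2:4  d3:4  d4:4  d5:4  d6:5  d7:5  d8:5  d9:0  d10:0 ⇒ 5.
Reduction 9 − 5 = 4.

4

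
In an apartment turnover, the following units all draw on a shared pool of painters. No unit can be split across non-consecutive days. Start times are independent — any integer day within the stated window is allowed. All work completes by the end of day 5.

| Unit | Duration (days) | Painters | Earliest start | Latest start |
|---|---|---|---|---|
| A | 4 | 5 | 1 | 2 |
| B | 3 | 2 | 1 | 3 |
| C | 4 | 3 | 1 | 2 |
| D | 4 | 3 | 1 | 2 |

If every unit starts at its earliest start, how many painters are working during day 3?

At early start, day 3 has: A, B, C, D.
Demand: 5 + 2 + 3 + 3 = 13.

13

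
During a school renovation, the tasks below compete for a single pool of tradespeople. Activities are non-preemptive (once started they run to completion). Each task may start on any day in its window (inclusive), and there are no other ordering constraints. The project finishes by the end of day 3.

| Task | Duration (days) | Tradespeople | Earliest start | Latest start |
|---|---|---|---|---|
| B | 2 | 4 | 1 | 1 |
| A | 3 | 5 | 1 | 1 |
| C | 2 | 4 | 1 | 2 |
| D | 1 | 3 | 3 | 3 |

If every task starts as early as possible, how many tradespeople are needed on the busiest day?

Early-start schedule: B@1, A@1, C@1, D@3.
Load per day: day 1: 13, day 2: 13, day 3: 8.
Peak is 13.

13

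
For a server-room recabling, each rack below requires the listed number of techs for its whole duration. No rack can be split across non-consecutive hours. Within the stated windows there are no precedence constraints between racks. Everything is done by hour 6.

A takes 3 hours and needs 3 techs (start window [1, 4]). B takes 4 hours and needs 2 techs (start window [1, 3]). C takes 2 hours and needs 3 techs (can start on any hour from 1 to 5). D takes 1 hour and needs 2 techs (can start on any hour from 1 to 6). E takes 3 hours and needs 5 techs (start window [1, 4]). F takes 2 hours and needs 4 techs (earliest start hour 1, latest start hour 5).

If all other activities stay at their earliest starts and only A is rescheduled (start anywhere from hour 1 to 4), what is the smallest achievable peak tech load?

16

A@1: h1:19  h2:17  h3:10  h4:2  h5:0  h6:0 → peak 19
A@2: h1:16  h2:17  h3:10  h4:5  h5:0  h6:0 → peak 17
A@3: h1:16  h2:14  h3:10  h4:5  h5:3  h6:0 → peak 16
A@4: h1:16  h2:14  h3:7  h4:5  h5:3  h6:3 → peak 16
Best is A@3, peak 16.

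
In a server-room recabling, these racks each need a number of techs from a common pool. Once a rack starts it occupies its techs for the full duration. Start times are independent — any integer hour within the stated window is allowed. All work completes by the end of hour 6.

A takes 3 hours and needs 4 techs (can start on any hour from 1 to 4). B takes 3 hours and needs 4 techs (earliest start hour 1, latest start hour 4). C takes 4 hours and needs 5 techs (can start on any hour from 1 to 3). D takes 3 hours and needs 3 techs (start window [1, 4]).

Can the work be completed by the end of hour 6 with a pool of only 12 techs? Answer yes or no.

yes

Schedule A@1, B@4, C@1, D@1: h1:12  h2:12  h3:12  h4:9  h5:4  h6:4 — peak 12 ≤ 12.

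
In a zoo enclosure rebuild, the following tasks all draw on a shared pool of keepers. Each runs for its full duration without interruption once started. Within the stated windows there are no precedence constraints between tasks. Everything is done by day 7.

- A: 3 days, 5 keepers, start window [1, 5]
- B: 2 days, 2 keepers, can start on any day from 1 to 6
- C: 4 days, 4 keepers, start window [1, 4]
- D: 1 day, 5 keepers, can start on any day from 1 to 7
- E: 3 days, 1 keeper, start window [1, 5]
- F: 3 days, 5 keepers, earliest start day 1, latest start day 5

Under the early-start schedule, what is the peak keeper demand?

Early-start schedule: A@1, B@1, C@1, D@1, E@1, F@1.
Load per day: day 1: 22, day 2: 17, day 3: 15, day 4: 4, day 5: 0, day 6: 0, day 7: 0.
Peak is 22.

22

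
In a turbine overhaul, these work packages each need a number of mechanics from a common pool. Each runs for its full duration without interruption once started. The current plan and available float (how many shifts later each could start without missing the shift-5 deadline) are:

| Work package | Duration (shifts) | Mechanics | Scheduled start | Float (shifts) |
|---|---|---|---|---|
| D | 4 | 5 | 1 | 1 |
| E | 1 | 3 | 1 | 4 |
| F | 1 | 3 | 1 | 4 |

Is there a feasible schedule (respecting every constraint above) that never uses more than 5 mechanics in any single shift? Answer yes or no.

no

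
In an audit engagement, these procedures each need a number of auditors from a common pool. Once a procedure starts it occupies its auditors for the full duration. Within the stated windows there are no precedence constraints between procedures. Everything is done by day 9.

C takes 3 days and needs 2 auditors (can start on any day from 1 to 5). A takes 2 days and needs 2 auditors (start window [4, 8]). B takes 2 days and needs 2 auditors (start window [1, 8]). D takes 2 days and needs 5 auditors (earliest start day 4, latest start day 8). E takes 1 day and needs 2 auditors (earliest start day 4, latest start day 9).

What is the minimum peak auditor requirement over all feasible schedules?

Early-start (C@1, A@4, B@1, D@4, E@4) gives peak 9: d1:4  d2:4  d3:2  d4:9  d5:7  d6:0  d7:0  d8:0  d9:0.
Shift D→6.
Schedule C@1, A@4, B@1, D@6, E@4: d1:4  d2:4  d3:2  d4:4  d5:2  d6:5  d7:5  d8:0  d9:0 — peak 5.

5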